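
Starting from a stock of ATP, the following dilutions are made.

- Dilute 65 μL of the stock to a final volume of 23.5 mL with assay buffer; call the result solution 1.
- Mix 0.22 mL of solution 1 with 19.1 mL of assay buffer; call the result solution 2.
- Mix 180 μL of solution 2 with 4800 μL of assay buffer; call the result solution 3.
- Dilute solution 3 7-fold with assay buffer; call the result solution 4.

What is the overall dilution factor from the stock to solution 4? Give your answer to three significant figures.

Step 1: 65 μL brought to 23.5 mL → factor 23500/65 = 361.54
Step 2: 0.22 mL + 19.1 mL = 19.32 mL total → factor 19.32/0.22 = 87.818
Step 3: 180 μL + 4800 μL = 4980 μL total → factor 4980/180 = 27.667
Step 4: 7-fold → factor 7
Overall dilution factor = 361.54 × 87.818 × 27.667 × 7 = 6.1488 × 10^6

6.15 × 10^6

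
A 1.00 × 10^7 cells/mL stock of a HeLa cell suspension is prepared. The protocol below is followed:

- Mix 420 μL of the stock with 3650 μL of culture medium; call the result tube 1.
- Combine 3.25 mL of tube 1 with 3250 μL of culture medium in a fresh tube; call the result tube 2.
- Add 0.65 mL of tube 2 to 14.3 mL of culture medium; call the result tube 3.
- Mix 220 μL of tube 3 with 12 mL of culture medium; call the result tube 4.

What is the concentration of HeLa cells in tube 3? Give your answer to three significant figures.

2.24 × 10^4 cells/mL

Step 1: 420 μL + 3650 μL = 4070 μL total → factor 4070/420 = 9.6905
Step 2: 3.25 mL + 3250 μL = 6.5 mL total → factor 6.5/3.25 = 2
Step 3: 0.65 mL + 14.3 mL = 14.95 mL total → factor 14.95/0.65 = 23
Dilution factor through tube 3 = 9.6905 × 2 × 23 = 445.76
[tube 3] = 1.00 × 10^7 cells/mL / 445.76 = 2.24 × 10^4 cells/mL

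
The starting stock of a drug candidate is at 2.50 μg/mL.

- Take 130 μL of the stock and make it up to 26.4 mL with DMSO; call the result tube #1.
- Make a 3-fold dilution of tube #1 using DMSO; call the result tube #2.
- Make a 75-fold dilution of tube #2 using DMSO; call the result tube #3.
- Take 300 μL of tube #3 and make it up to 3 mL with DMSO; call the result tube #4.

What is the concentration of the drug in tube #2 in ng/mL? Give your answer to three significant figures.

Step 1: 130 μL brought to 26.4 mL → factor 26400/130 = 203.08
Step 2: 3-fold → factor 3
Dilution factor through tube #2 = 203.08 × 3 = 609.23
[tube #2] = 2.50 μg/mL / 609.23 = 0.004104 μg/mL = 4.10 ng/mL

4.10 ng/mL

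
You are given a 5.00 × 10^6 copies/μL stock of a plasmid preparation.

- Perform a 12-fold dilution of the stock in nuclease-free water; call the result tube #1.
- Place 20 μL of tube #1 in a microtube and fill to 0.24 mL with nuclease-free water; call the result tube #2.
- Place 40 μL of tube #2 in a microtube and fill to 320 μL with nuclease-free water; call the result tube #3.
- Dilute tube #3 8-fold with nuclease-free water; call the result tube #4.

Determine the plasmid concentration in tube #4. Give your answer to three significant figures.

543 copies/μL

Step 1: 12-fold → factor 12
Step 2: 20 μL brought to 0.24 mL → factor 240/20 = 12
Step 3: 40 μL brought to 320 μL → factor 320/40 = 8
Step 4: 8-fold → factor 8
Overall dilution factor = 12 × 12 × 8 × 8 = 9216
Final = 5.00 × 10^6 copies/μL / 9216 = 543 copies/μL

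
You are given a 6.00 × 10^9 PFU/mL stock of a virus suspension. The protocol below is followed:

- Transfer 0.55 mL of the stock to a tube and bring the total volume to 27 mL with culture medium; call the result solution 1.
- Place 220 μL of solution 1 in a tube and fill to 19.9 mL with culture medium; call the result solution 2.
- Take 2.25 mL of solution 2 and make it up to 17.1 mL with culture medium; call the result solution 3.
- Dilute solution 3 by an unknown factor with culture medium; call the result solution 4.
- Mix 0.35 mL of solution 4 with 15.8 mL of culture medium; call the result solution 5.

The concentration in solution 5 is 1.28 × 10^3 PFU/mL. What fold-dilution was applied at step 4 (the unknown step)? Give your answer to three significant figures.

3.01-fold

Step 1: 0.55 mL brought to 27 mL → factor 27/0.55 = 49.091
Step 2: 220 μL brought to 19.9 mL → factor 19900/220 = 90.455
Step 3: 2.25 mL brought to 17.1 mL → factor 17.1/2.25 = 7.6
Step 4: unknown factor x
Step 5: 0.35 mL + 15.8 mL = 16.15 mL total → factor 16.15/0.35 = 46.143
Product of known-step factors = 1.5572 × 10^6
Overall factor = 6.00 × 10^9 PFU/mL / (1.28 × 10^3 PFU/mL) = 4.6875 × 10^6
x = 4.6875 × 10^6 / 1.5572 × 10^6 = 3.01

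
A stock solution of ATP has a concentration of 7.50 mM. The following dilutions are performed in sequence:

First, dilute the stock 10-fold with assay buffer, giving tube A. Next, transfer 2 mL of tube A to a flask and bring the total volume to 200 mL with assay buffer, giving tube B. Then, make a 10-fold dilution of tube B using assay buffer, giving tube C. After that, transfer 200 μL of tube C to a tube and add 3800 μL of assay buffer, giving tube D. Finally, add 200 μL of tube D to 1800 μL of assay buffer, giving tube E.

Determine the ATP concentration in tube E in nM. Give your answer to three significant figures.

Step 1: 10-fold → factor 10
Step 2: 2 mL brought to 200 mL → factor 200/2 = 100
Step 3: 10-fold → factor 10
Step 4: 200 μL + 3800 μL = 4000 μL total → factor 4000/200 = 20
Step 5: 200 μL + 1800 μL = 2000 μL total → factor 2000/200 = 10
Overall dilution factor = 10 × 100 × 10 × 20 × 10 = 2 × 10^6
Final = 7.50 mM / 2 × 10^6 = 3.750 × 10^-6 mM = 3.75 nM

3.75 nM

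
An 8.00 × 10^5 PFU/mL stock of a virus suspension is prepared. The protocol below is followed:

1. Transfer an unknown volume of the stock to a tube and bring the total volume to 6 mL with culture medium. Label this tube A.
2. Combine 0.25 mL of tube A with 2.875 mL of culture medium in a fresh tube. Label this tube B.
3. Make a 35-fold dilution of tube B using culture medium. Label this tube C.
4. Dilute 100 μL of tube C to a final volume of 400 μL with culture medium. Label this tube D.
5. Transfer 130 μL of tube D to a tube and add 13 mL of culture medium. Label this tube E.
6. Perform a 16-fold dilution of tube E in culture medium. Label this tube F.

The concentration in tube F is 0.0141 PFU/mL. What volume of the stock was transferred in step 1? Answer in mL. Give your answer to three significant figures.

Step 1: v brought to 6 mL → factor = 6 mL/v
Step 2: 0.25 mL + 2.875 mL = 3.125 mL total → factor 3.125/0.25 = 12.5
Step 3: 35-fold → factor 35
Step 4: 100 μL brought to 400 μL → factor 400/100 = 4
Step 5: 130 μL + 13 mL = 13130 μL total → factor 13130/130 = 101
Step 6: 16-fold → factor 16
Product of known-step factors = 2.828 × 10^6
Overall factor = 8.00 × 10^5 PFU/mL / (0.0141 PFU/mL) = 5.6738 × 10^7
Step-1 factor = 5.6738 × 10^7 / 2.828 × 10^6 = 20.063
v = 6 mL / 20.063 = 0.299 mL

0.299 mL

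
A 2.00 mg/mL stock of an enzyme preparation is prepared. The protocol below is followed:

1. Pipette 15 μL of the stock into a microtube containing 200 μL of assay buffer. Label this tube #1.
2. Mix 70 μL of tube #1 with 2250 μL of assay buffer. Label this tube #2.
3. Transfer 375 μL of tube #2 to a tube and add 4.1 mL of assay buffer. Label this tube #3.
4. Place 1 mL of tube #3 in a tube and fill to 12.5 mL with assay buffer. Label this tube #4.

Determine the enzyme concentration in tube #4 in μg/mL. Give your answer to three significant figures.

0.0282 μg/mL

Step 1: 15 μL + 200 μL = 215 μL total → factor 215/15 = 14.333
Step 2: 70 μL + 2250 μL = 2320 μL total → factor 2320/70 = 33.143
Step 3: 375 μL + 4.1 mL = 4475 μL total → factor 4475/375 = 11.933
Step 4: 1 mL brought to 12.5 mL → factor 12.5/1 = 12.5
Overall dilution factor = 14.333 × 33.143 × 11.933 × 12.5 = 70861
Final = 2.00 mg/mL / 70861 = 2.822 × 10^-5 mg/mL = 0.0282 μg/mL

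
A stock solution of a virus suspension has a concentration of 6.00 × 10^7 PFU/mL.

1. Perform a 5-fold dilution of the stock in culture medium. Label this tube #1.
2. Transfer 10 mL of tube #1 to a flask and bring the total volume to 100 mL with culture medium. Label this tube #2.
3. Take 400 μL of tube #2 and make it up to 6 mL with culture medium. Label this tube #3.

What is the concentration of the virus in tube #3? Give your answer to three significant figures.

8.00 × 10^4 PFU/mL

Step 1: 5-fold → factor 5
Step 2: 10 mL brought to 100 mL → factor 100/10 = 10
Step 3: 400 μL brought to 6 mL → factor 6000/400 = 15
Overall dilution factor = 5 × 10 × 15 = 750
Final = 6.00 × 10^7 PFU/mL / 750 = 8.00 × 10^4 PFU/mL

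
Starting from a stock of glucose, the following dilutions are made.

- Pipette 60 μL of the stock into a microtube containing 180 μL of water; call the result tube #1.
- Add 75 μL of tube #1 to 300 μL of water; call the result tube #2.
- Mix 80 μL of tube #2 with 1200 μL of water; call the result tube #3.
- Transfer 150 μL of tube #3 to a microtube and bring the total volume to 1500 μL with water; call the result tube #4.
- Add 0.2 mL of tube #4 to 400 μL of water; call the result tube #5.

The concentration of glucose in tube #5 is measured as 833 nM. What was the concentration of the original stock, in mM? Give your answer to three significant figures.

8.00 mM

Step 1: 60 μL + 180 μL = 240 μL total → factor 240/60 = 4
Step 2: 75 μL + 300 μL = 375 μL total → factor 375/75 = 5
Step 3: 80 μL + 1200 μL = 1280 μL total → factor 1280/80 = 16
Step 4: 150 μL brought to 1500 μL → factor 1500/150 = 10
Step 5: 0.2 mL + 400 μL = 0.6 mL total → factor 0.6/0.2 = 3
Overall dilution factor = 4 × 5 × 16 × 10 × 3 = 9600
Stock = 833 nM × 9600 = 7.997 × 10^6 nM = 8.00 mM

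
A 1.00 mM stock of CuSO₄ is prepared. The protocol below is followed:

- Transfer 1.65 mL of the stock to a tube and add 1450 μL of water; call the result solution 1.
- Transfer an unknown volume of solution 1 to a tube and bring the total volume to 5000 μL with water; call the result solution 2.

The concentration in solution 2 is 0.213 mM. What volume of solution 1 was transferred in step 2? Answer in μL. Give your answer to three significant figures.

Step 1: 1.65 mL + 1450 μL = 3.1 mL total → factor 3.1/1.65 = 1.8788
Step 2: v brought to 5000 μL → factor = 5000 μL/v
Product of known-step factors = 1.8788
Overall factor = 1.00 mM / (0.213 mM) = 4.6948
Step-2 factor = 4.6948 / 1.8788 = 2.4989
v = 5000 μL / 2.4989 = 2.00 × 10^3 μL

2.00 × 10^3 μL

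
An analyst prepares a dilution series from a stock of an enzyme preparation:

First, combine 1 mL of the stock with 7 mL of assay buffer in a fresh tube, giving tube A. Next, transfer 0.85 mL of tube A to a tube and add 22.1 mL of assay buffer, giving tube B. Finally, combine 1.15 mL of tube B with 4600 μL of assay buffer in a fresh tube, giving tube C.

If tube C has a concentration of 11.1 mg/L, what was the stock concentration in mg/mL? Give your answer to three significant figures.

12.0 mg/mL

Step 1: 1 mL + 7 mL = 8 mL total → factor 8/1 = 8
Step 2: 0.85 mL + 22.1 mL = 22.95 mL total → factor 22.95/0.85 = 27
Step 3: 1.15 mL + 4600 μL = 5.75 mL total → factor 5.75/1.15 = 5
Overall dilution factor = 8 × 27 × 5 = 1080
Stock = 11.1 mg/L × 1080 = 1.199 × 10^4 mg/L = 12.0 mg/mL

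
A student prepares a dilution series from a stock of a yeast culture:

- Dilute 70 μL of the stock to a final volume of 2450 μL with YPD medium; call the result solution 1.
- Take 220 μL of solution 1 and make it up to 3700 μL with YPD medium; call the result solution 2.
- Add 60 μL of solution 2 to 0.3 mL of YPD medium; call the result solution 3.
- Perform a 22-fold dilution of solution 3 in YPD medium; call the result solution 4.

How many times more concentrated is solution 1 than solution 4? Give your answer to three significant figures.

Step 1: 70 μL brought to 2450 μL → factor 2450/70 = 35
Step 2: 220 μL brought to 3700 μL → factor 3700/220 = 16.818
Step 3: 60 μL + 0.3 mL = 360 μL total → factor 360/60 = 6
Step 4: 22-fold → factor 22
Dilution factor to solution 1 = 35; to solution 4 = 77700
[solution 1]/[solution 4] = (factor to solution 4)/(factor to solution 1) = 77700/35 = 2.22 × 10^3

2.22 × 10^3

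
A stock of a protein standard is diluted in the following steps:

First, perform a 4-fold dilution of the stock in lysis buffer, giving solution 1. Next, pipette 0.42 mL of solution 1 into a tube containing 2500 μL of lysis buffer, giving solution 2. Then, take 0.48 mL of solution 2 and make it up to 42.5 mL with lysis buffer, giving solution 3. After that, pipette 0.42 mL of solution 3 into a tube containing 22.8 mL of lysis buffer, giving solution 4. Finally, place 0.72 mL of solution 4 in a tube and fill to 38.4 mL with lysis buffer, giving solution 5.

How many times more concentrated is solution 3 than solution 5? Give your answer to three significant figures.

Step 1: 4-fold → factor 4
Step 2: 0.42 mL + 2500 μL = 2.92 mL total → factor 2.92/0.42 = 6.9524
Step 3: 0.48 mL brought to 42.5 mL → factor 42.5/0.48 = 88.542
Step 4: 0.42 mL + 22.8 mL = 23.22 mL total → factor 23.22/0.42 = 55.286
Step 5: 0.72 mL brought to 38.4 mL → factor 38.4/0.72 = 53.333
Dilution factor to solution 3 = 2462.3; to solution 5 = 7.2603 × 10^6
[solution 3]/[solution 5] = (factor to solution 5)/(factor to solution 3) = 7.2603 × 10^6/2462.3 = 2.95 × 10^3

2.95 × 10^3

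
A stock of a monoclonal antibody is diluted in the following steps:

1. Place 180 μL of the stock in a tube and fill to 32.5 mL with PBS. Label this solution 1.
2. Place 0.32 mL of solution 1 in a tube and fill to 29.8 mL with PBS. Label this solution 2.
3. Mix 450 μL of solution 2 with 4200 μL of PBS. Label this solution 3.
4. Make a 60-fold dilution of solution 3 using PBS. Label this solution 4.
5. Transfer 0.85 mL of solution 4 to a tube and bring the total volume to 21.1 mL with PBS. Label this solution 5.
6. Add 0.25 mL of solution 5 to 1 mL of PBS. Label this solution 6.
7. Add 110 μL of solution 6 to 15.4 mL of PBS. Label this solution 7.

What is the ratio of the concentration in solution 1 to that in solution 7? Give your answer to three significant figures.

1.01 × 10^9

Step 1: 180 μL brought to 32.5 mL → factor 32500/180 = 180.56
Step 2: 0.32 mL brought to 29.8 mL → factor 29.8/0.32 = 93.125
Step 3: 450 μL + 4200 μL = 4650 μL total → factor 4650/450 = 10.333
Step 4: 60-fold → factor 60
Step 5: 0.85 mL brought to 21.1 mL → factor 21.1/0.85 = 24.824
Step 6: 0.25 mL + 1 mL = 1.25 mL total → factor 1.25/0.25 = 5
Step 7: 110 μL + 15.4 mL = 15510 μL total → factor 15510/110 = 141
Dilution factor to solution 1 = 180.56; to solution 7 = 1.8244 × 10^11
[solution 1]/[solution 7] = (factor to solution 7)/(factor to solution 1) = 1.8244 × 10^11/180.56 = 1.01 × 10^9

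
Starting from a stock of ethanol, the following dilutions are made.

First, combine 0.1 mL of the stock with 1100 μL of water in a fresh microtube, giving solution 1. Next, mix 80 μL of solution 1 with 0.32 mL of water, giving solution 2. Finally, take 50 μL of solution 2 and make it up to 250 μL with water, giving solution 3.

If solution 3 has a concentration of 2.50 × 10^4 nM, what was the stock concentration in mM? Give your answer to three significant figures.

Step 1: 0.1 mL + 1100 μL = 1.2 mL total → factor 1.2/0.1 = 12
Step 2: 80 μL + 0.32 mL = 400 μL total → factor 400/80 = 5
Step 3: 50 μL brought to 250 μL → factor 250/50 = 5
Overall dilution factor = 12 × 5 × 5 = 300
Stock = 2.50 × 10^4 nM × 300 = 7.500 × 10^6 nM = 7.50 mM

7.50 mM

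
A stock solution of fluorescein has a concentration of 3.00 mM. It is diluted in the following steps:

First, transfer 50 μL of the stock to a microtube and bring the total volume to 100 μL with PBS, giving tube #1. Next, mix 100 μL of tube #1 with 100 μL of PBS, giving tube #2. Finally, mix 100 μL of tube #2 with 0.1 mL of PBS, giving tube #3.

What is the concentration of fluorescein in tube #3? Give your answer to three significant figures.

0.375 mM

Step 1: 50 μL brought to 100 μL → factor 100/50 = 2
Step 2: 100 μL + 100 μL = 200 μL total → factor 200/100 = 2
Step 3: 100 μL + 0.1 mL = 200 μL total → factor 200/100 = 2
Overall dilution factor = 2 × 2 × 2 = 8
Final = 3.00 mM / 8 = 0.375 mM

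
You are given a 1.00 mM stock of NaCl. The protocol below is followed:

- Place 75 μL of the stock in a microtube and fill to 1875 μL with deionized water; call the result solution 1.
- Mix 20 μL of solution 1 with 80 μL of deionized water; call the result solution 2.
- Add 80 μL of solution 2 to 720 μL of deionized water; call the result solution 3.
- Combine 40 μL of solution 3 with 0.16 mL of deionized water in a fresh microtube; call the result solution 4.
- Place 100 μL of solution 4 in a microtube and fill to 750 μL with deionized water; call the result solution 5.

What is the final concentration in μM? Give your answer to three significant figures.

Step 1: 75 μL brought to 1875 μL → factor 1875/75 = 25
Step 2: 20 μL + 80 μL = 100 μL total → factor 100/20 = 5
Step 3: 80 μL + 720 μL = 800 μL total → factor 800/80 = 10
Step 4: 40 μL + 0.16 mL = 200 μL total → factor 200/40 = 5
Step 5: 100 μL brought to 750 μL → factor 750/100 = 7.5
Overall dilution factor = 25 × 5 × 10 × 5 × 7.5 = 46875
Final = 1.00 mM / 46875 = 2.133 × 10^-5 mM = 0.0213 μM

0.0213 μM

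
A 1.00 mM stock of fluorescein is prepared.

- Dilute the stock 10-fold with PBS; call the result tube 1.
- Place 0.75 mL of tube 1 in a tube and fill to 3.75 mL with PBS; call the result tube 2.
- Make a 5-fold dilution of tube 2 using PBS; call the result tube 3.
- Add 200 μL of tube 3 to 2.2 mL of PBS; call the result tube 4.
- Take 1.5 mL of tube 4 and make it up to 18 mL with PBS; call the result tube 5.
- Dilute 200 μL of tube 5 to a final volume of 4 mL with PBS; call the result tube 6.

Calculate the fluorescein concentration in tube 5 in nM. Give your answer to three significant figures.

27.8 nM

Step 1: 10-fold → factor 10
Step 2: 0.75 mL brought to 3.75 mL → factor 3.75/0.75 = 5
Step 3: 5-fold → factor 5
Step 4: 200 μL + 2.2 mL = 2400 μL total → factor 2400/200 = 12
Step 5: 1.5 mL brought to 18 mL → factor 18/1.5 = 12
Dilution factor through tube 5 = 10 × 5 × 5 × 12 × 12 = 36000
[tube 5] = 1.00 mM / 36000 = 2.778 × 10^-5 mM = 27.8 nM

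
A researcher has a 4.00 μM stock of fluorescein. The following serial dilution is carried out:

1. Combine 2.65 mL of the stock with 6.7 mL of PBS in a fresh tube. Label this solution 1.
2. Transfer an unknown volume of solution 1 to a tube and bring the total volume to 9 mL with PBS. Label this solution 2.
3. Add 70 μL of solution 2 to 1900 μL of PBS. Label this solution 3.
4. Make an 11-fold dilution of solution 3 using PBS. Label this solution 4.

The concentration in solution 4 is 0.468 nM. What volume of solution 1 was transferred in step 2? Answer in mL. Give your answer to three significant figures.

1.15 mL

Step 1: 2.65 mL + 6.7 mL = 9.35 mL total → factor 9.35/2.65 = 3.5283
Step 2: v brought to 9 mL → factor = 9 mL/v
Step 3: 70 μL + 1900 μL = 1970 μL total → factor 1970/70 = 28.143
Step 4: 11-fold → factor 11
Product of known-step factors = 1092.3
Overall factor = 4.00 μM / (0.468 nM) = 8547
Step-2 factor = 8547 / 1092.3 = 7.8251
v = 9 mL / 7.8251 = 1.15 mL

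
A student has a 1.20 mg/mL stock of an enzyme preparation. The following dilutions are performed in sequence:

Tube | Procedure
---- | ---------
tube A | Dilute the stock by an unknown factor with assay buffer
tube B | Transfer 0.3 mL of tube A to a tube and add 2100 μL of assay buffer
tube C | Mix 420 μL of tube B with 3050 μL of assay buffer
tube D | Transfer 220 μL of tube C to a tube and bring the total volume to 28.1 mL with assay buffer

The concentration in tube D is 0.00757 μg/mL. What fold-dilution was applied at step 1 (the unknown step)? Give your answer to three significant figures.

Step 1: unknown factor x
Step 2: 0.3 mL + 2100 μL = 2.4 mL total → factor 2.4/0.3 = 8
Step 3: 420 μL + 3050 μL = 3470 μL total → factor 3470/420 = 8.2619
Step 4: 220 μL brought to 28.1 mL → factor 28100/220 = 127.73
Product of known-step factors = 8442.2
Overall factor = 1.20 mg/mL / (0.00757 μg/mL) = 1.5852 × 10^5
x = 1.5852 × 10^5 / 8442.2 = 18.8

18.8-fold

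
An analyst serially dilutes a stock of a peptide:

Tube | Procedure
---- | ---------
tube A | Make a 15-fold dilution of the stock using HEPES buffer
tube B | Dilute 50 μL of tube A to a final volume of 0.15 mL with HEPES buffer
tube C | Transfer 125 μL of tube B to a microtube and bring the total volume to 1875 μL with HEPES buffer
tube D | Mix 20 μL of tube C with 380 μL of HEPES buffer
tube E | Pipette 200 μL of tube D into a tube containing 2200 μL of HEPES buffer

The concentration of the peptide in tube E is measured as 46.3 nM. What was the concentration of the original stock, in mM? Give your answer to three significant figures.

Step 1: 15-fold → factor 15
Step 2: 50 μL brought to 0.15 mL → factor 150/50 = 3
Step 3: 125 μL brought to 1875 μL → factor 1875/125 = 15
Step 4: 20 μL + 380 μL = 400 μL total → factor 400/20 = 20
Step 5: 200 μL + 2200 μL = 2400 μL total → factor 2400/200 = 12
Overall dilution factor = 15 × 3 × 15 × 20 × 12 = 1.62 × 10^5
Stock = 46.3 nM × 1.62 × 10^5 = 7.501 × 10^6 nM = 7.50 mM

7.50 mM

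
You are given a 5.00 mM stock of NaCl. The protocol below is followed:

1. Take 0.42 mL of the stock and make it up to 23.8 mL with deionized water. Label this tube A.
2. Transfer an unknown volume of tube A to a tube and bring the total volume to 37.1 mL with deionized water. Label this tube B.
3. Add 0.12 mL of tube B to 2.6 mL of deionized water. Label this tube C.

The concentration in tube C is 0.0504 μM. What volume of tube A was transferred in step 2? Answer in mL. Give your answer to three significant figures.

Step 1: 0.42 mL brought to 23.8 mL → factor 23.8/0.42 = 56.667
Step 2: v brought to 37.1 mL → factor = 37.1 mL/v
Step 3: 0.12 mL + 2.6 mL = 2.72 mL total → factor 2.72/0.12 = 22.667
Product of known-step factors = 1284.4
Overall factor = 5.00 mM / (0.0504 μM) = 99206
Step-2 factor = 99206 / 1284.4 = 77.237
v = 37.1 mL / 77.237 = 0.480 mL

0.480 mL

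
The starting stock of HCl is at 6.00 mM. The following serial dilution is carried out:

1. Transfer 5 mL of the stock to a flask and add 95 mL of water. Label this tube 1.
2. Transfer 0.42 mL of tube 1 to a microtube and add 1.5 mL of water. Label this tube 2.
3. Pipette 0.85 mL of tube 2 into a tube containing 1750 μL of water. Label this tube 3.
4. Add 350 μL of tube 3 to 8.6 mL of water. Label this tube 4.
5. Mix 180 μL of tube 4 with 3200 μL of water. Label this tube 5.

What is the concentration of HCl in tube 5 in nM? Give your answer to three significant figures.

Step 1: 5 mL + 95 mL = 100 mL total → factor 100/5 = 20
Step 2: 0.42 mL + 1.5 mL = 1.92 mL total → factor 1.92/0.42 = 4.5714
Step 3: 0.85 mL + 1750 μL = 2.6 mL total → factor 2.6/0.85 = 3.0588
Step 4: 350 μL + 8.6 mL = 8950 μL total → factor 8950/350 = 25.571
Step 5: 180 μL + 3200 μL = 3380 μL total → factor 3380/180 = 18.778
Overall dilution factor = 20 × 4.5714 × 3.0588 × 25.571 × 18.778 = 1.3429 × 10^5
Final = 6.00 mM / 1.3429 × 10^5 = 4.468 × 10^-5 mM = 44.7 nM

44.7 nM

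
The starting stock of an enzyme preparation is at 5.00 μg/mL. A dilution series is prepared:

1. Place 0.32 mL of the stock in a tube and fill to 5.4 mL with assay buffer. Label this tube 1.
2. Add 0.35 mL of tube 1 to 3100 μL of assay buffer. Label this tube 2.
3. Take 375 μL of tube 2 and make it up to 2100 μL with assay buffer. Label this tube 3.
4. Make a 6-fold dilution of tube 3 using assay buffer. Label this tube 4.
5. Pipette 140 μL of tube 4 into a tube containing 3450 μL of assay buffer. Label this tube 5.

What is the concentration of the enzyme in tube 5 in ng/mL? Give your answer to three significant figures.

0.0349 ng/mL

Step 1: 0.32 mL brought to 5.4 mL → factor 5.4/0.32 = 16.875
Step 2: 0.35 mL + 3100 μL = 3.45 mL total → factor 3.45/0.35 = 9.8571
Step 3: 375 μL brought to 2100 μL → factor 2100/375 = 5.6
Step 4: 6-fold → factor 6
Step 5: 140 μL + 3450 μL = 3590 μL total → factor 3590/140 = 25.643
Overall dilution factor = 16.875 × 9.8571 × 5.6 × 6 × 25.643 = 1.4332 × 10^5
Final = 5.00 μg/mL / 1.4332 × 10^5 = 3.489 × 10^-5 μg/mL = 0.0349 ng/mL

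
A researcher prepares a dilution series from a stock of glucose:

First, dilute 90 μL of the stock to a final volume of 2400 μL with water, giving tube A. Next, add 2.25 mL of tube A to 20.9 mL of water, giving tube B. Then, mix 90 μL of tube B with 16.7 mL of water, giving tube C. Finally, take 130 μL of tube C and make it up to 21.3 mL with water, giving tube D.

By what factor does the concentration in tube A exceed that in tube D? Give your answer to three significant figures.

3.14 × 10^5

Step 1: 90 μL brought to 2400 μL → factor 2400/90 = 26.667
Step 2: 2.25 mL + 20.9 mL = 23.15 mL total → factor 23.15/2.25 = 10.289
Step 3: 90 μL + 16.7 mL = 16790 μL total → factor 16790/90 = 186.56
Step 4: 130 μL brought to 21.3 mL → factor 21300/130 = 163.85
Dilution factor to tube A = 26.667; to tube D = 8.3865 × 10^6
[tube A]/[tube D] = (factor to tube D)/(factor to tube A) = 8.3865 × 10^6/26.667 = 3.14 × 10^5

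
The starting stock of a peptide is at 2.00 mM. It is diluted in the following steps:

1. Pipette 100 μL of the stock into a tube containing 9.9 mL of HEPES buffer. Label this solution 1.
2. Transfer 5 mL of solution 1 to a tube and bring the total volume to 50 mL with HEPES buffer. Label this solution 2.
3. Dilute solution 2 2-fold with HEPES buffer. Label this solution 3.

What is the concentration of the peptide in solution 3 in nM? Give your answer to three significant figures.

Step 1: 100 μL + 9.9 mL = 10000 μL total → factor 10000/100 = 100
Step 2: 5 mL brought to 50 mL → factor 50/5 = 10
Step 3: 2-fold → factor 2
Overall dilution factor = 100 × 10 × 2 = 2000
Final = 2.00 mM / 2000 = 0.001000 mM = 1.00 × 10^3 nM

1.00 × 10^3 nM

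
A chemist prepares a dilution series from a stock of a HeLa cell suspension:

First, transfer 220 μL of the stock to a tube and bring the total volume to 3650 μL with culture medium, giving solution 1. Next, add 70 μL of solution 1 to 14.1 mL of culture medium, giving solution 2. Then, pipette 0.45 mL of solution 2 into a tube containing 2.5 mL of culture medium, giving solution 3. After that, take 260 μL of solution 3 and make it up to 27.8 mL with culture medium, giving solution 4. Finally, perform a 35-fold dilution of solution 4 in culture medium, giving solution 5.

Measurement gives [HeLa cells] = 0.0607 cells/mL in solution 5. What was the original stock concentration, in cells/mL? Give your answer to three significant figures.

Step 1: 220 μL brought to 3650 μL → factor 3650/220 = 16.591
Step 2: 70 μL + 14.1 mL = 14170 μL total → factor 14170/70 = 202.43
Step 3: 0.45 mL + 2.5 mL = 2.95 mL total → factor 2.95/0.45 = 6.5556
Step 4: 260 μL brought to 27.8 mL → factor 27800/260 = 106.92
Step 5: 35-fold → factor 35
Overall dilution factor = 16.591 × 202.43 × 6.5556 × 106.92 × 35 = 8.2393 × 10^7
Stock = 0.0607 cells/mL × 8.2393 × 10^7 = 5.00 × 10^6 cells/mL

5.00 × 10^6 cells/mL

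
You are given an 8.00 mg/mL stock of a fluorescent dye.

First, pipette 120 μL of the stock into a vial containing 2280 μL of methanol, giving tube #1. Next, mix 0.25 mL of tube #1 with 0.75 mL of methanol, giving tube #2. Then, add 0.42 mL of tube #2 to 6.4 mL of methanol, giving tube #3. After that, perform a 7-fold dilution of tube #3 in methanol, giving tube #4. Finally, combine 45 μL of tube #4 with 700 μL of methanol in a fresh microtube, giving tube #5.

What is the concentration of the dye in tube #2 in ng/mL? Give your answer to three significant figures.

Step 1: 120 μL + 2280 μL = 2400 μL total → factor 2400/120 = 20
Step 2: 0.25 mL + 0.75 mL = 1 mL total → factor 1/0.25 = 4
Dilution factor through tube #2 = 20 × 4 = 80
[tube #2] = 8.00 mg/mL / 80 = 0.1000 mg/mL = 1.00 × 10^5 ng/mL

1.00 × 10^5 ng/mL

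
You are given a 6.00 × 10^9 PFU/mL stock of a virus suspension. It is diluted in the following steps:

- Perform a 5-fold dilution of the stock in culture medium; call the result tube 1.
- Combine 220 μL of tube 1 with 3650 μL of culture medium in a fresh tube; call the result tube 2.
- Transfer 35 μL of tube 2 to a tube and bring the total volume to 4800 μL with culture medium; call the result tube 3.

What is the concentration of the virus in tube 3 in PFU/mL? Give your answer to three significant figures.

4.97 × 10^5 PFU/mL

Step 1: 5-fold → factor 5
Step 2: 220 μL + 3650 μL = 3870 μL total → factor 3870/220 = 17.591
Step 3: 35 μL brought to 4800 μL → factor 4800/35 = 137.14
Overall dilution factor = 5 × 17.591 × 137.14 = 12062
Final = 6.00 × 10^9 PFU/mL / 12062 = 4.97 × 10^5 PFU/mL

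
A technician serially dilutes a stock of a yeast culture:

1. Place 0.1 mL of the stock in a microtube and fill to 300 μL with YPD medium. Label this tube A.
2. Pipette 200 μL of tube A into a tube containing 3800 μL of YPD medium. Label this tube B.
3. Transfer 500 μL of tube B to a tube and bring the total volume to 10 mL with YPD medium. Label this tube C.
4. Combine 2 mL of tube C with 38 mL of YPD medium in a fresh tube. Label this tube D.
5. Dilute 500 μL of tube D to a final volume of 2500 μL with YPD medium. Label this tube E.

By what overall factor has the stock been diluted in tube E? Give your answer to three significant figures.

1.20 × 10^5

Step 1: 0.1 mL brought to 300 μL → factor 0.3/0.1 = 3
Step 2: 200 μL + 3800 μL = 4000 μL total → factor 4000/200 = 20
Step 3: 500 μL brought to 10 mL → factor 10000/500 = 20
Step 4: 2 mL + 38 mL = 40 mL total → factor 40/2 = 20
Step 5: 500 μL brought to 2500 μL → factor 2500/500 = 5
Overall dilution factor = 3 × 20 × 20 × 20 × 5 = 1.2 × 10^5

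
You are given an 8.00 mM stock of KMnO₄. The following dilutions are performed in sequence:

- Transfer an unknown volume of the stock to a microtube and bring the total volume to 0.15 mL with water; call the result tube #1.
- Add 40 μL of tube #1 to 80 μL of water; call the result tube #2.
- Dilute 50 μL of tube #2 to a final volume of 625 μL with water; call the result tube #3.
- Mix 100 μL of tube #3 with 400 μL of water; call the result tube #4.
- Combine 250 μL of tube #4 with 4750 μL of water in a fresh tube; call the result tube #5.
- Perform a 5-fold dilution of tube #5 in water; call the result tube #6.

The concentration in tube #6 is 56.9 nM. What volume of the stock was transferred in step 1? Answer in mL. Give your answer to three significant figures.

Step 1: v brought to 0.15 mL → factor = 0.15 mL/v
Step 2: 40 μL + 80 μL = 120 μL total → factor 120/40 = 3
Step 3: 50 μL brought to 625 μL → factor 625/50 = 12.5
Step 4: 100 μL + 400 μL = 500 μL total → factor 500/100 = 5
Step 5: 250 μL + 4750 μL = 5000 μL total → factor 5000/250 = 20
Step 6: 5-fold → factor 5
Product of known-step factors = 18750
Overall factor = 8.00 mM / (56.9 nM) = 1.406 × 10^5
Step-1 factor = 1.406 × 10^5 / 18750 = 7.4985
v = 0.15 mL / 7.4985 = 0.0200 mL

0.0200 mL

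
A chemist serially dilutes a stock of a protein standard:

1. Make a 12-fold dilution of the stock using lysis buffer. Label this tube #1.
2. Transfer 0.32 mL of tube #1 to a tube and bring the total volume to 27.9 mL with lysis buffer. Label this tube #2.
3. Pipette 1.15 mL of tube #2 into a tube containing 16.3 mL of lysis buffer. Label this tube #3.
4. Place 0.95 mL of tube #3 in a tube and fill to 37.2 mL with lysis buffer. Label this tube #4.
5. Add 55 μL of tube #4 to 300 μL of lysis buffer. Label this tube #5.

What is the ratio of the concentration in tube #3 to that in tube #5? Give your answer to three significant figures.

Step 1: 12-fold → factor 12
Step 2: 0.32 mL brought to 27.9 mL → factor 27.9/0.32 = 87.188
Step 3: 1.15 mL + 16.3 mL = 17.45 mL total → factor 17.45/1.15 = 15.174
Step 4: 0.95 mL brought to 37.2 mL → factor 37.2/0.95 = 39.158
Step 5: 55 μL + 300 μL = 355 μL total → factor 355/55 = 6.4545
Dilution factor to tube #3 = 15876; to tube #5 = 4.0125 × 10^6
[tube #3]/[tube #5] = (factor to tube #5)/(factor to tube #3) = 4.0125 × 10^6/15876 = 253

253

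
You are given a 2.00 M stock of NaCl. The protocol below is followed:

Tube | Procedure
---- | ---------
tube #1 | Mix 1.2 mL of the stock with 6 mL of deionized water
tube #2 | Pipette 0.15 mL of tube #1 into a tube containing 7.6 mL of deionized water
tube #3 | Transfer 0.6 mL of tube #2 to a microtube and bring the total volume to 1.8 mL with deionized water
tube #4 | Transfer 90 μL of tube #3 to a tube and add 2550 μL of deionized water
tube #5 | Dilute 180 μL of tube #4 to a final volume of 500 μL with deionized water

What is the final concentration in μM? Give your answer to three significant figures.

Step 1: 1.2 mL + 6 mL = 7.2 mL total → factor 7.2/1.2 = 6
Step 2: 0.15 mL + 7.6 mL = 7.75 mL total → factor 7.75/0.15 = 51.667
Step 3: 0.6 mL brought to 1.8 mL → factor 1.8/0.6 = 3
Step 4: 90 μL + 2550 μL = 2640 μL total → factor 2640/90 = 29.333
Step 5: 180 μL brought to 500 μL → factor 500/180 = 2.7778
Overall dilution factor = 6 × 51.667 × 3 × 29.333 × 2.7778 = 75778
Final = 2.00 M / 75778 = 2.639 × 10^-5 M = 26.4 μM

26.4 μM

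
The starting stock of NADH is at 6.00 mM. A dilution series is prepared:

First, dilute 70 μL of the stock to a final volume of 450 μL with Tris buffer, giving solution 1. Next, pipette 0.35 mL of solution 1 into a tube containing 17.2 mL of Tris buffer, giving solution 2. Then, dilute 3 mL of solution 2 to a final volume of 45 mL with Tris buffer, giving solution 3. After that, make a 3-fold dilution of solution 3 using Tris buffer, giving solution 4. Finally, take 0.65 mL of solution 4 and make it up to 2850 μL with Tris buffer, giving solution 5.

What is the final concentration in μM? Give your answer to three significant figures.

Step 1: 70 μL brought to 450 μL → factor 450/70 = 6.4286
Step 2: 0.35 mL + 17.2 mL = 17.55 mL total → factor 17.55/0.35 = 50.143
Step 3: 3 mL brought to 45 mL → factor 45/3 = 15
Step 4: 3-fold → factor 3
Step 5: 0.65 mL brought to 2850 μL → factor 2.85/0.65 = 4.3846
Overall dilution factor = 6.4286 × 50.143 × 15 × 3 × 4.3846 = 63602
Final = 6.00 mM / 63602 = 9.434 × 10^-5 mM = 0.0943 μM

0.0943 μM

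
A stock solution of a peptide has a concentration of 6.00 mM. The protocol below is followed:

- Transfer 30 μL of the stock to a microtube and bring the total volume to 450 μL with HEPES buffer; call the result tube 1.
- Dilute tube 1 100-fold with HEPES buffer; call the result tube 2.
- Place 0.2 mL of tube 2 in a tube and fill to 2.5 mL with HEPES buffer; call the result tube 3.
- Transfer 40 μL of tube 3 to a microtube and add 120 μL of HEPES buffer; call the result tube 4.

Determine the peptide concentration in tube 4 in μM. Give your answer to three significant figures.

0.0800 μM

Step 1: 30 μL brought to 450 μL → factor 450/30 = 15
Step 2: 100-fold → factor 100
Step 3: 0.2 mL brought to 2.5 mL → factor 2.5/0.2 = 12.5
Step 4: 40 μL + 120 μL = 160 μL total → factor 160/40 = 4
Overall dilution factor = 15 × 100 × 12.5 × 4 = 75000
Final = 6.00 mM / 75000 = 8.000 × 10^-5 mM = 0.0800 μM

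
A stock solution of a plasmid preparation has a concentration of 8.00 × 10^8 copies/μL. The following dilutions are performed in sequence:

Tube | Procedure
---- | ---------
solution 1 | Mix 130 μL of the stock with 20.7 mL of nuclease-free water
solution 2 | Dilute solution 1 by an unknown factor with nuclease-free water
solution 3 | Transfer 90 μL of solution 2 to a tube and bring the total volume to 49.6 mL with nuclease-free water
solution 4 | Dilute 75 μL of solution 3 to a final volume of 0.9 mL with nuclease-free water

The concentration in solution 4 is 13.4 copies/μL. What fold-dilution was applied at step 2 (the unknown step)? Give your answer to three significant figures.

Step 1: 130 μL + 20.7 mL = 20830 μL total → factor 20830/130 = 160.23
Step 2: unknown factor x
Step 3: 90 μL brought to 49.6 mL → factor 49600/90 = 551.11
Step 4: 75 μL brought to 0.9 mL → factor 900/75 = 12
Product of known-step factors = 1.0597 × 10^6
Overall factor = 8.00 × 10^8 copies/μL / (13.4 copies/μL) = 5.9701 × 10^7
x = 5.9701 × 10^7 / 1.0597 × 10^6 = 56.3

56.3-fold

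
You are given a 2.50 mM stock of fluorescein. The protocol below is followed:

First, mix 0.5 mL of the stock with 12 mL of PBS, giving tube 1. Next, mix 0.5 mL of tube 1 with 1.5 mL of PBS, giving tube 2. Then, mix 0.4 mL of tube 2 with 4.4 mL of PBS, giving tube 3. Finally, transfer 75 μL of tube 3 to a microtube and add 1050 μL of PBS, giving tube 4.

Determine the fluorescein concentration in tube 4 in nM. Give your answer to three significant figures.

Step 1: 0.5 mL + 12 mL = 12.5 mL total → factor 12.5/0.5 = 25
Step 2: 0.5 mL + 1.5 mL = 2 mL total → factor 2/0.5 = 4
Step 3: 0.4 mL + 4.4 mL = 4.8 mL total → factor 4.8/0.4 = 12
Step 4: 75 μL + 1050 μL = 1125 μL total → factor 1125/75 = 15
Overall dilution factor = 25 × 4 × 12 × 15 = 18000
Final = 2.50 mM / 18000 = 0.0001389 mM = 139 nM

139 nM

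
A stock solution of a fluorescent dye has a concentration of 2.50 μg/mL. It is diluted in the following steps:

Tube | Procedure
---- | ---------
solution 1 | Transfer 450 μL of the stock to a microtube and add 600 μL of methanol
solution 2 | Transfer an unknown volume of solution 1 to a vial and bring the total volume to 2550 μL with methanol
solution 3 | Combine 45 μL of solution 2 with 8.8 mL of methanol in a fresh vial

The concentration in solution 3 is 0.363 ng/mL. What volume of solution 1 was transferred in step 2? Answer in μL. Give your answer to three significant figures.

170 μL

Step 1: 450 μL + 600 μL = 1050 μL total → factor 1050/450 = 2.3333
Step 2: v brought to 2550 μL → factor = 2550 μL/v
Step 3: 45 μL + 8.8 mL = 8845 μL total → factor 8845/45 = 196.56
Product of known-step factors = 458.63
Overall factor = 2.50 μg/mL / (0.363 ng/mL) = 6887.1
Step-2 factor = 6887.1 / 458.63 = 15.017
v = 2550 μL / 15.017 = 170 μL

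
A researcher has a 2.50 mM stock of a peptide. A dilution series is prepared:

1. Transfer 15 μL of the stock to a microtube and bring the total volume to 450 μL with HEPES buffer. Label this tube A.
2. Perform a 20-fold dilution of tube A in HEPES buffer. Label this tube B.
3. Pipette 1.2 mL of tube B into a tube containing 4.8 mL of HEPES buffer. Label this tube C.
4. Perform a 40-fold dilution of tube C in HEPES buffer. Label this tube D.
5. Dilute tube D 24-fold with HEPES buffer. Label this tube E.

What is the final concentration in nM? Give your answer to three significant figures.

0.868 nM

Step 1: 15 μL brought to 450 μL → factor 450/15 = 30
Step 2: 20-fold → factor 20
Step 3: 1.2 mL + 4.8 mL = 6 mL total → factor 6/1.2 = 5
Step 4: 40-fold → factor 40
Step 5: 24-fold → factor 24
Overall dilution factor = 30 × 20 × 5 × 40 × 24 = 2.88 × 10^6
Final = 2.50 mM / 2.88 × 10^6 = 8.681 × 10^-7 mM = 0.868 nM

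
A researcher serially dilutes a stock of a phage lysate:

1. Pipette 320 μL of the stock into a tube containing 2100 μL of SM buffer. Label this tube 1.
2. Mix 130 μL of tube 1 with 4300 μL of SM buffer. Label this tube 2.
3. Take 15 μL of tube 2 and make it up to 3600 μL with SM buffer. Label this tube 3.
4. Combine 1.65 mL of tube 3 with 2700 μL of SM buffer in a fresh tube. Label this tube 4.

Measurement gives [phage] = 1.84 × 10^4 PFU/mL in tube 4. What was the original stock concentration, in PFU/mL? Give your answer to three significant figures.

Step 1: 320 μL + 2100 μL = 2420 μL total → factor 2420/320 = 7.5625
Step 2: 130 μL + 4300 μL = 4430 μL total → factor 4430/130 = 34.077
Step 3: 15 μL brought to 3600 μL → factor 3600/15 = 240
Step 4: 1.65 mL + 2700 μL = 4.35 mL total → factor 4.35/1.65 = 2.6364
Overall dilution factor = 7.5625 × 34.077 × 240 × 2.6364 = 1.6306 × 10^5
Stock = 1.84 × 10^4 PFU/mL × 1.6306 × 10^5 = 3.00 × 10^9 PFU/mL

3.00 × 10^9 PFU/mL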